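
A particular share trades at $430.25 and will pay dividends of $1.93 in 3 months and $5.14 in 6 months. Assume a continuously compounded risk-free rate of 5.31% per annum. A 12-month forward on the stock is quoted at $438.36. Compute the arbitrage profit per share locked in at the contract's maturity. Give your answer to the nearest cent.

$8.07 per share

PV(dividends) I = 1.93·e^(−0.0531·3/12) + 5.14·e^(−0.0531·6/12) = 6.9099
Fair forward F* = (S − I)·e^(rT) = (430.25 − 6.9099)·e^0.053100 = 423.3401 × 1.054535 = 446.4270
Market $438.36 < fair 446.4270: forward underpriced → reverse cash-and-carry (short the stock, invest proceeds at r, pay the dividends, go long the forward).
Profit at T = |F_mkt − F*| = |438.36 − 446.4270| = $8.07 per share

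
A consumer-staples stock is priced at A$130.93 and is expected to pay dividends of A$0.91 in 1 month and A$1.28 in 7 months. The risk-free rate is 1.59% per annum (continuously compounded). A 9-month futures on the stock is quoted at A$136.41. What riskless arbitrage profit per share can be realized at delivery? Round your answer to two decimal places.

A$6.11 per share

PV(dividends) I = 0.91·e^(−0.0159·1/12) + 1.28·e^(−0.0159·7/12) = 2.1770
Fair futures F* = (S − I)·e^(rT) = (130.93 − 2.1770)·e^0.011925 = 128.7530 × 1.011996 = 130.2975
Market A$136.41 > fair 130.2975: forward overpriced → cash-and-carry (borrow at r, buy the stock and collect the dividends, short the forward).
Profit at T = |F_mkt − F*| = |136.41 − 130.2975| = A$6.11 per share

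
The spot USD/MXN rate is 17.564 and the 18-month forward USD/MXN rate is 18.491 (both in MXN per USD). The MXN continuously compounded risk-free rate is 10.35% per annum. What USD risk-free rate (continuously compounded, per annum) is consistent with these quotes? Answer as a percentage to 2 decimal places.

6.92%

F = S·e^((r_MXN − r_USD)T) ⇒ r_USD = r_MXN − ln(F/S)/T
ln(18.491/17.564) = 0.051433; /(18/12) = 0.034289
r_USD = 0.1035 − 0.034289 = 0.069211
r_USD = 6.92%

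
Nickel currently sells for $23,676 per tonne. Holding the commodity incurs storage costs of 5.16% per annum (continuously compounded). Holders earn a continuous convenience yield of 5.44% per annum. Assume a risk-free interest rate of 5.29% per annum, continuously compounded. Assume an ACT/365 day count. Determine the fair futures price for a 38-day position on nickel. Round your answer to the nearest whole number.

$23,800 per tonne

Net carry = r + u − y = 0.0529 + 0.0516 − 0.0544 = 0.0501
F = S·e^((r+u−y)T) = 23676 · e^(0.0501 × 38/365) = 23676 · e^0.005216
= 23676 × 1.005230 = $23,800 per tonne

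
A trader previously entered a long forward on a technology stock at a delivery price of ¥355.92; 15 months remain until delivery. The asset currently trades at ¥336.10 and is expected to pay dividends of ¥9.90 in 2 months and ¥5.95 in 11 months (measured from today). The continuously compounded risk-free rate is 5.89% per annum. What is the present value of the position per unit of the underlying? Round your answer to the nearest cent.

-¥10.00

PV(remaining dividends) I = 9.90·e^(−0.0589·2/12) + 5.95·e^(−0.0589·11/12) = 15.4406
Current forward F = (S − I)·e^(rT) = (336.10 − 15.4406)·e^(0.0589·15/12) = 320.6594 × 1.076403 = 345.1587
Value (long) = (F − K)·e^(−rT) = (345.1587 − 355.92) × 0.929020 = -9.9975
Value = -¥10.00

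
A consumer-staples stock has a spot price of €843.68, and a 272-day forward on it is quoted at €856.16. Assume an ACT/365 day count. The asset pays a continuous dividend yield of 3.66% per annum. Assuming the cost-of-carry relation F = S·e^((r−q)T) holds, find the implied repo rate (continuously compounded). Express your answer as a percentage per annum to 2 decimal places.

From F = S·e^((r−q)T): (r − q) = ln(F/S)/T
ln(856.16/843.68) = ln(1.014792) = 0.014684
(r − q) = 0.014684 / (272/365) = 0.019705
r = ln(F/S)/T + q = 0.019705 + 0.0366 = 0.056305
r = 5.63%

5.63%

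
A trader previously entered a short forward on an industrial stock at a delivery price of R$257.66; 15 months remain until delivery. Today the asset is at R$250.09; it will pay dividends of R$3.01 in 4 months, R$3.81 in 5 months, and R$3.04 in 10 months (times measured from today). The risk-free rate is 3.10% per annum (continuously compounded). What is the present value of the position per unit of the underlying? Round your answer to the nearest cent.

PV(remaining dividends) I = 3.01·e^(−0.0310·4/12) + 3.81·e^(−0.0310·5/12) + 3.04·e^(−0.0310·10/12) = 9.7026
Current forward F = (S − I)·e^(rT) = (250.09 − 9.7026)·e^(0.0310·15/12) = 240.3874 × 1.039511 = 249.8853
Value (long) = (F − K)·e^(−rT) = (249.8853 − 257.66) × 0.961991 = -7.4792
Short position value = −(long value) = R$7.48

R$7.48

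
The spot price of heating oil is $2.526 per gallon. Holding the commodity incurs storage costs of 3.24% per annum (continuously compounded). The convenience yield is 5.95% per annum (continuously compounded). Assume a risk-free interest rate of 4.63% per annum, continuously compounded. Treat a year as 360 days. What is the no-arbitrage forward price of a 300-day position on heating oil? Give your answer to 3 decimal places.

Net carry = r + u − y = 0.0463 + 0.0324 − 0.0595 = 0.0192
F = S·e^((r+u−y)T) = 2.526 · e^(0.0192 × 300/360) = 2.526 · e^0.016000
= 2.526 × 1.016129 = $2.567 per gallon

$2.567 per gallon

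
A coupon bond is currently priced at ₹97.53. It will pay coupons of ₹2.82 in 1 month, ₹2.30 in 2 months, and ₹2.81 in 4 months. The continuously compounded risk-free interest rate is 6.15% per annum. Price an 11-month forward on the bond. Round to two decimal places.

₹94.90

PV(coupons) I = 2.82·e^(−0.0615·1/12) + 2.30·e^(−0.0615·2/12) + 2.81·e^(−0.0615·4/12)
I = 2.8056 + 2.2765 + 2.7530 = 7.8351
F = (S − I)·e^(rT) = (97.53 − 7.8351) · e^(0.0615·11/12)
= 89.6949 · e^0.056375 = 89.6949 × 1.057994 = ₹94.90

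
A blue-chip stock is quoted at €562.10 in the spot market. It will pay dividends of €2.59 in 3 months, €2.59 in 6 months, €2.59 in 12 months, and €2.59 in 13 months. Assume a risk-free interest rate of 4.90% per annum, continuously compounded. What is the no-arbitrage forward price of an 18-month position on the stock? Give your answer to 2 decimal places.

€594.20

PV(dividends) I = 2.59·e^(−0.0490·3/12) + 2.59·e^(−0.0490·6/12) + 2.59·e^(−0.0490·12/12) + 2.59·e^(−0.0490·13/12)
I = 2.5585 + 2.5273 + 2.4661 + 2.4561 = 10.0080
F = (S − I)·e^(rT) = (562.10 − 10.0080) · e^(0.0490·18/12)
= 552.0920 · e^0.073500 = 552.0920 × 1.076269 = €594.20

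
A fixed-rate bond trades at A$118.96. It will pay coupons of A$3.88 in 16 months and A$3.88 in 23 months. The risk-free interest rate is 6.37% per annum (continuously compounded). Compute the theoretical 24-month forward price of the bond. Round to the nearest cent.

A$127.17

PV(coupons) I = 3.88·e^(−0.0637·16/12) + 3.88·e^(−0.0637·23/12)
I = 3.5641 + 3.4341 = 6.9982
F = (S − I)·e^(rT) = (118.96 − 6.9982) · e^(0.0637·24/12)
= 111.9618 · e^0.127400 = 111.9618 × 1.135871 = A$127.17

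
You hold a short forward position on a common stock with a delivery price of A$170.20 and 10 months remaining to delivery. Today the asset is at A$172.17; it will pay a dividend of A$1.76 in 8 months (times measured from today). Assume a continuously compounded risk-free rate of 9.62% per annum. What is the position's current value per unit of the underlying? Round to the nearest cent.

PV(remaining dividends) I = 1.76·e^(−0.0962·8/12) = 1.6507
Current forward F = (S − I)·e^(rT) = (172.17 − 1.6507)·e^(0.0962·10/12) = 170.5193 × 1.083468 = 184.7522
Value (long) = (F − K)·e^(−rT) = (184.7522 − 170.20) × 0.922963 = 13.4311
Short position value = −(long value) = -A$13.43

-A$13.43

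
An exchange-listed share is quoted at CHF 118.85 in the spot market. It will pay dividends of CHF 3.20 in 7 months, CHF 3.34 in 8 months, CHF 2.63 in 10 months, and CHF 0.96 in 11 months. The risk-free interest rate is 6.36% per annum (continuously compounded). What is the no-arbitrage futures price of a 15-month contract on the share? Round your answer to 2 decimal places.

PV(dividends) I = 3.20·e^(−0.0636·7/12) + 3.34·e^(−0.0636·8/12) + 2.63·e^(−0.0636·10/12) + 0.96·e^(−0.0636·11/12)
I = 3.0835 + 3.2013 + 2.4942 + 0.9056 = 9.6846
F = (S − I)·e^(rT) = (118.85 − 9.6846) · e^(0.0636·15/12)
= 109.1654 · e^0.079500 = 109.1654 × 1.082746 = CHF 118.20

CHF 118.20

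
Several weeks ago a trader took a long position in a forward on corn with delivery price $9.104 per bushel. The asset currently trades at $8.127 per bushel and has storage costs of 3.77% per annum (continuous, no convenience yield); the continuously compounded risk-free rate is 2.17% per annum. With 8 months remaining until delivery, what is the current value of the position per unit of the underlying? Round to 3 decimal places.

Current fair forward for the remaining 8 months: F = S·e^((r + u)·T), (r + u) = 0.0217 + 0.0377 = 0.0594
F = 8.127 · e^(0.0594 × 8/12) = 8.127 × 1.040395 = 8.4553
Value of long forward = (F − K)·e^(−rT) = (8.4553 − 9.104) · e^(−0.0217·8/12)
= -0.6487 × 0.985637 = -0.639

-$0.639 per bushel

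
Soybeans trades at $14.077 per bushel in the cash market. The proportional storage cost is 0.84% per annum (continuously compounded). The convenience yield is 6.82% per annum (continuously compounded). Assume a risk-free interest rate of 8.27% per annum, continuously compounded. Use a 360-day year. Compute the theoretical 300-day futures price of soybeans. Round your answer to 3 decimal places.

Net carry = r + u − y = 0.0827 + 0.0084 − 0.0682 = 0.0229
F = S·e^((r+u−y)T) = 14.077 · e^(0.0229 × 300/360) = 14.077 · e^0.019083
= 14.077 × 1.019266 = $14.348 per bushel

$14.348 per bushel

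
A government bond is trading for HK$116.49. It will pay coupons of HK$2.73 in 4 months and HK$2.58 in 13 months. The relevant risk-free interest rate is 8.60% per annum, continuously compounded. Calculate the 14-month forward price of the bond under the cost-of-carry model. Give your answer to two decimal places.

HK$123.25

PV(coupons) I = 2.73·e^(−0.0860·4/12) + 2.58·e^(−0.0860·13/12)
I = 2.6529 + 2.3505 = 5.0034
F = (S − I)·e^(rT) = (116.49 − 5.0034) · e^(0.0860·14/12)
= 111.4866 · e^0.100333 = 111.4866 × 1.105539 = HK$123.25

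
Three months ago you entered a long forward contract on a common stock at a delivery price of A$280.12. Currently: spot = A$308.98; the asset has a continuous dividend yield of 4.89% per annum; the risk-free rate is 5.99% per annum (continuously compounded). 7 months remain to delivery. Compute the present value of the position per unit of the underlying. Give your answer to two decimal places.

Current fair forward for the remaining 7 months: F = S·e^((r − q)·T), (r − q) = 0.0599 − 0.0489 = 0.0110
F = 308.98 · e^(0.0110 × 7/12) = 308.98 × 1.006437 = 310.9689
Value of long forward = (F − K)·e^(−rT) = (310.9689 − 280.12) · e^(−0.0599·7/12)
= 30.8489 × 0.965662 = 29.79

A$29.79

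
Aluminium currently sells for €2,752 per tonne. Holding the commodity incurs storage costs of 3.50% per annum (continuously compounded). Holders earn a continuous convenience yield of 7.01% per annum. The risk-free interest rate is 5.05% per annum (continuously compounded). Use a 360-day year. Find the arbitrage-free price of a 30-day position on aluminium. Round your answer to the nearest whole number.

Net carry = r + u − y = 0.0505 + 0.0350 − 0.0701 = 0.0154
F = S·e^((r+u−y)T) = 2752 · e^(0.0154 × 30/360) = 2752 · e^0.001283
= 2752 × 1.001284 = €2,756 per tonne

€2,756 per tonne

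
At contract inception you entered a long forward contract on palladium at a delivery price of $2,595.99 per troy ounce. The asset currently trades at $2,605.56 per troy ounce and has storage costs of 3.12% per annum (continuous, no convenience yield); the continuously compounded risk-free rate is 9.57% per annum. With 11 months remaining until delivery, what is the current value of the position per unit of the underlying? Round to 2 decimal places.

Current fair forward for the remaining 11 months: F = S·e^((r + u)·T), (r + u) = 0.0957 + 0.0312 = 0.1269
F = 2605.56 · e^(0.1269 × 11/12) = 2605.56 × 1.12336091 = 2926.9843
Value of long forward = (F − K)·e^(−rT) = (2926.9843 − 2595.99) · e^(−0.0957·11/12)
= 330.9943 × 0.91601275 = 303.19

$303.19 per troy ounce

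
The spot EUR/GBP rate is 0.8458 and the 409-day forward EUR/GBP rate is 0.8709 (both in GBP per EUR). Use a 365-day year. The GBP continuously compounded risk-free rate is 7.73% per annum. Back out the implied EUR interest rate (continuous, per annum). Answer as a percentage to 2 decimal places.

F = S·e^((r_GBP − r_EUR)T) ⇒ r_EUR = r_GBP − ln(F/S)/T
ln(0.8709/0.8458) = 0.029244; /(409/365) = 0.026098
r_EUR = 0.0773 − 0.026098 = 0.051202
r_EUR = 5.12%

5.12%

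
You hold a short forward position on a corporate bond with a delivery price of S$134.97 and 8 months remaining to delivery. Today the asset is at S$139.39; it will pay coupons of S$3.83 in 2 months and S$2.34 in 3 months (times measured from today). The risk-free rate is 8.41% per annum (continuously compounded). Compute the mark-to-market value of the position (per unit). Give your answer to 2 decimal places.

PV(remaining coupons) I = 3.83·e^(−0.0841·2/12) + 2.34·e^(−0.0841·3/12) = 6.0680
Current forward F = (S − I)·e^(rT) = (139.39 − 6.0680)·e^(0.0841·8/12) = 133.3220 × 1.057668 = 141.0104
Value (long) = (F − K)·e^(−rT) = (141.0104 − 134.97) × 0.945476 = 5.7111
Short position value = −(long value) = -S$5.71

-S$5.71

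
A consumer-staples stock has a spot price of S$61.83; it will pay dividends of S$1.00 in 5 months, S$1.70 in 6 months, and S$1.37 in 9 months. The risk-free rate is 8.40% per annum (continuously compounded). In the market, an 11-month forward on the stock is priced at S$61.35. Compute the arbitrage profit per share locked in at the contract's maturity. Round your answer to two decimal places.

PV(dividends) I = 1.00·e^(−0.0840·5/12) + 1.70·e^(−0.0840·6/12) + 1.37·e^(−0.0840·9/12) = 3.8820
Fair forward F* = (S − I)·e^(rT) = (61.83 − 3.8820)·e^0.077000 = 57.9480 × 1.080042 = 62.5863
Market S$61.35 < fair 62.5863: forward underpriced → reverse cash-and-carry (short the stock, invest proceeds at r, pay the dividends, go long the forward).
Profit at T = |F_mkt − F*| = |61.35 − 62.5863| = S$1.24 per share

S$1.24 per share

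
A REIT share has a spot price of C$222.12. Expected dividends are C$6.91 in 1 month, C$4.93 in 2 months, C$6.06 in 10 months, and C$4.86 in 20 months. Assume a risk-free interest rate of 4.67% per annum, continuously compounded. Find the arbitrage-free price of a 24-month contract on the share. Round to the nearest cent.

C$219.60

PV(dividends) I = 6.91·e^(−0.0467·1/12) + 4.93·e^(−0.0467·2/12) + 6.06·e^(−0.0467·10/12) + 4.86·e^(−0.0467·20/12)
I = 6.8832 + 4.8918 + 5.8287 + 4.4961 = 22.0998
F = (S − I)·e^(rT) = (222.12 − 22.0998) · e^(0.0467·24/12)
= 200.0202 · e^0.093400 = 200.0202 × 1.097901 = C$219.60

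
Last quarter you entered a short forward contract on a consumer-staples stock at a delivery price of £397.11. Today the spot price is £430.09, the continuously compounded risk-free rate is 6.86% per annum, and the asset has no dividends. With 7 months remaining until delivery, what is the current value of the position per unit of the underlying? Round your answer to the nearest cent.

Current fair forward for the remaining 7 months: F = S·e^(r·T), r = 0.0686
F = 430.09 · e^(0.0686 × 7/12) = 430.09 × 1.040828 = 447.6497
Value of long forward = (F − K)·e^(−rT) = (447.6497 − 397.11) · e^(−0.0686·7/12)
= 50.5397 × 0.960773 = 48.56
Short position value = −(long value) = -£48.56

-£48.56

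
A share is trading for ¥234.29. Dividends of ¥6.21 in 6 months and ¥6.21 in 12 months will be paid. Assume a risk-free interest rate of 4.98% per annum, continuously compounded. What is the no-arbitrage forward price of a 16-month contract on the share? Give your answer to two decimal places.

PV(dividends) I = 6.21·e^(−0.0498·6/12) + 6.21·e^(−0.0498·12/12)
I = 6.0573 + 5.9083 = 11.9656
F = (S − I)·e^(rT) = (234.29 − 11.9656) · e^(0.0498·16/12)
= 222.3244 · e^0.066400 = 222.3244 × 1.068654 = ¥237.59

¥237.59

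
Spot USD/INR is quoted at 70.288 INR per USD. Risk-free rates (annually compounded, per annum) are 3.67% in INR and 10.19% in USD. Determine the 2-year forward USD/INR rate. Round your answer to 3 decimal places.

62.216

By covered interest parity, F = S · (1+r_INR)^T / (1+r_USD)^T
= 70.288 × 1.074747 / 1.214184 = 70.288 × 0.885160
F = 62.216 INR per USD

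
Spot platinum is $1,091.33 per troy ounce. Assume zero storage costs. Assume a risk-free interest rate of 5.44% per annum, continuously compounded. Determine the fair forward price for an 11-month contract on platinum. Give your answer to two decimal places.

$1,147.13 per troy ounce

F = S·e^(rT) = 1091.33 · e^(0.0544 × 11/12) = 1091.33 · e^0.04986667
= 1091.33 × 1.05113094 = $1,147.13 per troy ounce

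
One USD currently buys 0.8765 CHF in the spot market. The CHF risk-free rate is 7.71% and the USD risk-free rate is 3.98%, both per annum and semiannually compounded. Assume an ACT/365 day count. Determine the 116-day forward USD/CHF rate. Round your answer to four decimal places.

By covered interest parity, F = S · (1+r_CHF/2)^(2T) / (1+r_USD/2)^(2T)
= 0.8765 × 1.024334 / 1.012603 = 0.8765 × 1.011585
F = 0.8867 CHF per USD

0.8867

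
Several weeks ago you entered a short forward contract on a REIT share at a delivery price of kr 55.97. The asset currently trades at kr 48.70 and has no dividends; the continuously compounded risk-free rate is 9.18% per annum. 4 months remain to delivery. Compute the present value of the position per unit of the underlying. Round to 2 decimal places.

Current fair forward for the remaining 4 months: F = S·e^(r·T), r = 0.0918
F = 48.70 · e^(0.0918 × 4/12) = 48.70 × 1.031073 = 50.2133
Value of long forward = (F − K)·e^(−rT) = (50.2133 − 55.97) · e^(−0.0918·4/12)
= -5.7567 × 0.969863 = -5.58
Short position value = −(long value) = kr 5.58

kr 5.58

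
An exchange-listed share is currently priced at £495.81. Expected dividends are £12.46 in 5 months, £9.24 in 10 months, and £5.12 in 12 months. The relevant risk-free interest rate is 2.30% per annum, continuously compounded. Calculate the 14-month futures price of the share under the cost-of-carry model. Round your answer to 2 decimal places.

PV(dividends) I = 12.46·e^(−0.0230·5/12) + 9.24·e^(−0.0230·10/12) + 5.12·e^(−0.0230·12/12)
I = 12.3412 + 9.0646 + 5.0036 = 26.4094
F = (S − I)·e^(rT) = (495.81 − 26.4094) · e^(0.0230·14/12)
= 469.4006 · e^0.026833 = 469.4006 × 1.027196 = £482.17

£482.17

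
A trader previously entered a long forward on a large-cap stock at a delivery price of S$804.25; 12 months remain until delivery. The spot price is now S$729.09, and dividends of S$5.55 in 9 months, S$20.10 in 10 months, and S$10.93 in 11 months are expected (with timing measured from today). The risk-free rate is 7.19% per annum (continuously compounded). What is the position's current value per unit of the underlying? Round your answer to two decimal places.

PV(remaining dividends) I = 5.55·e^(−0.0719·9/12) + 20.10·e^(−0.0719·10/12) + 10.93·e^(−0.0719·11/12) = 34.4225
Current forward F = (S − I)·e^(rT) = (729.09 − 34.4225)·e^(0.0719·12/12) = 694.6675 × 1.074548 = 746.4536
Value (long) = (F − K)·e^(−rT) = (746.4536 − 804.25) × 0.930624 = -53.7867
Value = -S$53.79

-S$53.79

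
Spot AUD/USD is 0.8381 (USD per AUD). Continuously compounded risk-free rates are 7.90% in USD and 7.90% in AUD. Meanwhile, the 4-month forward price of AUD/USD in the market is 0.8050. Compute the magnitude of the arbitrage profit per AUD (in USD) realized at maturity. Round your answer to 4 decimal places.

Fair forward: F* = S·e^(carry·T), with carry = (r_USD − r_AUD) = 0.0790 − 0.0790 = 0.0000
F* = 0.8381 · e^(0.0000 × 4/12) = 0.8381 · e^0.000000 = 0.8381 × 1.000000 = 0.8381
Market 0.8050 < fair 0.8381: forward underpriced → reverse cash-and-carry (short spot, go long the forward).
At maturity, profit = |F_mkt − F*| = |0.8050 − 0.8381| = 0.0331 per AUD (in USD)

0.0331 per AUD (in USD)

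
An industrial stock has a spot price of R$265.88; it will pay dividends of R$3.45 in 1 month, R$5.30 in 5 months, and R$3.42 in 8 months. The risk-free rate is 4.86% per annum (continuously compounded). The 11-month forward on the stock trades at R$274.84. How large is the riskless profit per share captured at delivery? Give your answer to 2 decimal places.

PV(dividends) I = 3.45·e^(−0.0486·1/12) + 5.30·e^(−0.0486·5/12) + 3.42·e^(−0.0486·8/12) = 11.9408
Fair forward F* = (S − I)·e^(rT) = (265.88 − 11.9408)·e^0.044550 = 253.9392 × 1.045557 = 265.5079
Market R$274.84 > fair 265.5079: forward overpriced → cash-and-carry (borrow at r, buy the stock and collect the dividends, short the forward).
Profit at T = |F_mkt − F*| = |274.84 − 265.5079| = R$9.33 per share

R$9.33 per share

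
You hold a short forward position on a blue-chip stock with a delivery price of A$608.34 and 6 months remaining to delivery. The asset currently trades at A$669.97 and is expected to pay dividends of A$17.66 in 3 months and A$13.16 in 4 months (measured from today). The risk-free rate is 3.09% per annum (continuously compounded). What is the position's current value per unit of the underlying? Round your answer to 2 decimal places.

-A$40.41

PV(remaining dividends) I = 17.66·e^(−0.0309·3/12) + 13.16·e^(−0.0309·4/12) = 30.5492
Current forward F = (S − I)·e^(rT) = (669.97 − 30.5492)·e^(0.0309·6/12) = 639.4208 × 1.015570 = 649.3766
Value (long) = (F − K)·e^(−rT) = (649.3766 − 608.34) × 0.984669 = 40.4075
Short position value = −(long value) = -A$40.41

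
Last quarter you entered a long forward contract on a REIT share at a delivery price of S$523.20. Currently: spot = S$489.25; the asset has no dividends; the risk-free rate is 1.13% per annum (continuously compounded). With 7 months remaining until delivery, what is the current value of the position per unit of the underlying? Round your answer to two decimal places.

-S$30.51

Current fair forward for the remaining 7 months: F = S·e^(r·T), r = 0.0113
F = 489.25 · e^(0.0113 × 7/12) = 489.25 × 1.006613 = 492.4854
Value of long forward = (F − K)·e^(−rT) = (492.4854 − 523.20) · e^(−0.0113·7/12)
= -30.7146 × 0.993430 = -30.51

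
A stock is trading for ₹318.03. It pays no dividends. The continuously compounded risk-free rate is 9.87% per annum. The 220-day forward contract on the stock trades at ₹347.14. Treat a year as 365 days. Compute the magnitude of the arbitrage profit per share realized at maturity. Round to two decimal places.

₹9.62 per share

Fair forward: F* = S·e^(carry·T), with carry = r = 0.0987
F* = 318.03 · e^(0.0987 × 220/365) = 318.03 · e^0.059490 = 318.03 × 1.061295 = ₹337.5236
Market ₹347.14 > fair ₹337.5236: forward overpriced → cash-and-carry (buy spot, short the forward).
At maturity, profit = |F_mkt − F*| = |347.14 − 337.5236| = ₹9.62 per share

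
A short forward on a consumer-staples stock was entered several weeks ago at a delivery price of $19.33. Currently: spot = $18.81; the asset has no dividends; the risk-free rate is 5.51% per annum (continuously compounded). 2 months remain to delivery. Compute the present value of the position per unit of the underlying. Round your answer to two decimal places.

Current fair forward for the remaining 2 months: F = S·e^(r·T), r = 0.0551
F = 18.81 · e^(0.0551 × 2/12) = 18.81 × 1.009226 = 18.9835
Value of long forward = (F − K)·e^(−rT) = (18.9835 − 19.33) · e^(−0.0551·2/12)
= -0.3465 × 0.990859 = -0.34
Short position value = −(long value) = $0.34

$0.34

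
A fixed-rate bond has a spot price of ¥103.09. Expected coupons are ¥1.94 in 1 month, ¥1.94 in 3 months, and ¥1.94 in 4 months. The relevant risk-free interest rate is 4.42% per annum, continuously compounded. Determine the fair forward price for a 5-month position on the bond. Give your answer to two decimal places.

PV(coupons) I = 1.94·e^(−0.0442·1/12) + 1.94·e^(−0.0442·3/12) + 1.94·e^(−0.0442·4/12)
I = 1.9329 + 1.9187 + 1.9116 = 5.7632
F = (S − I)·e^(rT) = (103.09 − 5.7632) · e^(0.0442·5/12)
= 97.3268 · e^0.018417 = 97.3268 × 1.018588 = ¥99.14

¥99.14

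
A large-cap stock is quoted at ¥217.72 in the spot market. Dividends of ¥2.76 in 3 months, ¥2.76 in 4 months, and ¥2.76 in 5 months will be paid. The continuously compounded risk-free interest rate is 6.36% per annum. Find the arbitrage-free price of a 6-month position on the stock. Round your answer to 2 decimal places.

PV(dividends) I = 2.76·e^(−0.0636·3/12) + 2.76·e^(−0.0636·4/12) + 2.76·e^(−0.0636·5/12)
I = 2.7165 + 2.7021 + 2.6878 = 8.1064
F = (S − I)·e^(rT) = (217.72 − 8.1064) · e^(0.0636·6/12)
= 209.6136 · e^0.031800 = 209.6136 × 1.032311 = ¥216.39

¥216.39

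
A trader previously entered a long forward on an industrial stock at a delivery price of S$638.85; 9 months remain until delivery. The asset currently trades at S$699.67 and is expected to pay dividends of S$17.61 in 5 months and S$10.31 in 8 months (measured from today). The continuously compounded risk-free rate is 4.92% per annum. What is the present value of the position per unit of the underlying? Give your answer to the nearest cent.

PV(remaining dividends) I = 17.61·e^(−0.0492·5/12) + 10.31·e^(−0.0492·8/12) = 27.2300
Current forward F = (S − I)·e^(rT) = (699.67 − 27.2300)·e^(0.0492·9/12) = 672.4400 × 1.037589 = 697.7163
Value (long) = (F − K)·e^(−rT) = (697.7163 − 638.85) × 0.963773 = 56.7338
Value = S$56.73

S$56.73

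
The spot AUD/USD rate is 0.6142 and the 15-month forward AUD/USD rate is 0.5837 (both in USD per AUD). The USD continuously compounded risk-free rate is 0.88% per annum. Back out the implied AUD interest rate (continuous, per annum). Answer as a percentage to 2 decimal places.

4.95%

F = S·e^((r_USD − r_AUD)T) ⇒ r_AUD = r_USD − ln(F/S)/T
ln(0.5837/0.6142) = -0.050933; /(15/12) = -0.040746
r_AUD = 0.0088 + 0.040746 = 0.049546
r_AUD = 4.95%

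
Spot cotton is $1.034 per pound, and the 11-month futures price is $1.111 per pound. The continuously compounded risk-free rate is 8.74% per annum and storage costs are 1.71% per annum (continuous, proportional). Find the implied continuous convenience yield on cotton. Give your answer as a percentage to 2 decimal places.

2.61%

F = S·e^((r+u−y)T) ⇒ (r+u−y) = ln(F/S)/T
ln(1.111/1.034) = 0.071826; /T ⇒ 0.078356
y = r + u − ln(F/S)/T = 0.0874 + 0.0171 − 0.078356 = 0.026144
y = 2.61%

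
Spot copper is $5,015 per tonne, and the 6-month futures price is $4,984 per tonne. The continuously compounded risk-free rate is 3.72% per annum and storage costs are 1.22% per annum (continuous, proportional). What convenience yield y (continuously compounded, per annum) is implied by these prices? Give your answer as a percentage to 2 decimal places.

F = S·e^((r+u−y)T) ⇒ (r+u−y) = ln(F/S)/T
ln(4984/5015) = -0.006201; /T ⇒ -0.012402
y = r + u − ln(F/S)/T = 0.0372 + 0.0122 + 0.012402 = 0.061802
y = 6.18%

6.18%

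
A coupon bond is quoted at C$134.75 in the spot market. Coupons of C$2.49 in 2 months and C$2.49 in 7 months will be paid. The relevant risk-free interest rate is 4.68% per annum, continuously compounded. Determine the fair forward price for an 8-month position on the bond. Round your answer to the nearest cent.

C$133.97

PV(coupons) I = 2.49·e^(−0.0468·2/12) + 2.49·e^(−0.0468·7/12)
I = 2.4707 + 2.4229 = 4.8936
F = (S − I)·e^(rT) = (134.75 − 4.8936) · e^(0.0468·8/12)
= 129.8564 · e^0.031200 = 129.8564 × 1.031692 = C$133.97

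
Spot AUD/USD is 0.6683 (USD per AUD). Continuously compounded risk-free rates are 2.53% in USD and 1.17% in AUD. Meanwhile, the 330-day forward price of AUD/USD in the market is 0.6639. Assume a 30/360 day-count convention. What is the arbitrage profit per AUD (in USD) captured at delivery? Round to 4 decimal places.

0.0128 per AUD (in USD)

Fair forward: F* = S·e^(carry·T), with carry = (r_USD − r_AUD) = 0.0253 − 0.0117 = 0.0136
F* = 0.6683 · e^(0.0136 × 330/360) = 0.6683 · e^0.012467 = 0.6683 × 1.012545 = 0.6767
Market 0.6639 < fair 0.6767: forward underpriced → reverse cash-and-carry (short spot, go long the forward).
At maturity, profit = |F_mkt − F*| = |0.6639 − 0.6767| = 0.0128 per AUD (in USD)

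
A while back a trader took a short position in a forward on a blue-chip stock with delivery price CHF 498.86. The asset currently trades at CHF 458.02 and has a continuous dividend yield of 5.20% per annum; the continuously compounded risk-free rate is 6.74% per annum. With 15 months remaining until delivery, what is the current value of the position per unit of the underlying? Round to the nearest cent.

Current fair forward for the remaining 15 months: F = S·e^((r − q)·T), (r − q) = 0.0674 − 0.0520 = 0.0154
F = 458.02 · e^(0.0154 × 15/12) = 458.02 × 1.019436 = 466.9221
Value of long forward = (F − K)·e^(−rT) = (466.9221 − 498.86) · e^(−0.0674·15/12)
= -31.9379 × 0.919201 = -29.36
Short position value = −(long value) = CHF 29.36

CHF 29.36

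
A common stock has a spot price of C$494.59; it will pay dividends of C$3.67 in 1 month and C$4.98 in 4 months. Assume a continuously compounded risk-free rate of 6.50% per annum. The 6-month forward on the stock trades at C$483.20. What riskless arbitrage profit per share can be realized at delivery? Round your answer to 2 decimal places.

PV(dividends) I = 3.67·e^(−0.0650·1/12) + 4.98·e^(−0.0650·4/12) = 8.5234
Fair forward F* = (S − I)·e^(rT) = (494.59 − 8.5234)·e^0.032500 = 486.0666 × 1.033034 = 502.1233
Market C$483.20 < fair 502.1233: forward underpriced → reverse cash-and-carry (short the stock, invest proceeds at r, pay the dividends, go long the forward).
Profit at T = |F_mkt − F*| = |483.20 − 502.1233| = C$18.92 per share

C$18.92 per share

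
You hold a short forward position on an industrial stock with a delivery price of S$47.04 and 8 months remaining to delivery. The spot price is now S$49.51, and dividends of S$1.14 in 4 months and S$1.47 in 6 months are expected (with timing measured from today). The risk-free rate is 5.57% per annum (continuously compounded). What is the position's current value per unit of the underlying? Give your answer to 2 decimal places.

-S$1.64

PV(remaining dividends) I = 1.14·e^(−0.0557·4/12) + 1.47·e^(−0.0557·6/12) = 2.5487
Current forward F = (S − I)·e^(rT) = (49.51 − 2.5487)·e^(0.0557·8/12) = 46.9613 × 1.037831 = 48.7379
Value (long) = (F − K)·e^(−rT) = (48.7379 − 47.04) × 0.963548 = 1.6360
Short position value = −(long value) = -S$1.64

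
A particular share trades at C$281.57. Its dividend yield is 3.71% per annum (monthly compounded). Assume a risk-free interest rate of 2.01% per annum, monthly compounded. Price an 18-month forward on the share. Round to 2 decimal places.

C$274.50

F = S · (1+r/12)^(12T) / (1+q/12)^(12T)
= 281.57 × 1.030583 / 1.057137 = 281.57 × 0.974881
F = C$274.50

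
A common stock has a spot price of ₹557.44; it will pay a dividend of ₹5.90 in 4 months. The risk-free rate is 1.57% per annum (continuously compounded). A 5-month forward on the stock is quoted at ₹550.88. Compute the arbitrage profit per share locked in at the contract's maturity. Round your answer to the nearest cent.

₹4.31 per share

PV(dividends) I = 5.90·e^(−0.0157·4/12) = 5.8692
Fair forward F* = (S − I)·e^(rT) = (557.44 − 5.8692)·e^0.006542 = 551.5708 × 1.006563 = 555.1908
Market ₹550.88 < fair 555.1908: forward underpriced → reverse cash-and-carry (short the stock, invest proceeds at r, pay the dividends, go long the forward).
Profit at T = |F_mkt − F*| = |550.88 − 555.1908| = ₹4.31 per share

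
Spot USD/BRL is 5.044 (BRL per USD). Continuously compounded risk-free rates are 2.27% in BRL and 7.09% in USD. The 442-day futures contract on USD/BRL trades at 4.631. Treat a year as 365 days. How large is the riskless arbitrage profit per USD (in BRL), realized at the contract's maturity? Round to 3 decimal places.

Fair futures: F* = S·e^(carry·T), with carry = (r_BRL − r_USD) = 0.0227 − 0.0709 = -0.0482
F* = 5.044 · e^(-0.0482 × 442/365) = 5.044 · e^-0.058368 = 5.044 × 0.943303 = 4.7580
Market 4.631 < fair 4.7580: forward underpriced → reverse cash-and-carry (short spot, go long the forward).
At maturity, profit = |F_mkt − F*| = |4.631 − 4.7580| = 0.127 per USD (in BRL)

0.127 per USD (in BRL)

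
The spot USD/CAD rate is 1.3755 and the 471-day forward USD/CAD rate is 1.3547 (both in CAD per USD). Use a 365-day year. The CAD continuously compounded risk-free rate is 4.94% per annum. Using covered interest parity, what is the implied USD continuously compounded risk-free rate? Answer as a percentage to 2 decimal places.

6.12%

F = S·e^((r_CAD − r_USD)T) ⇒ r_USD = r_CAD − ln(F/S)/T
ln(1.3547/1.3755) = -0.015237; /(471/365) = -0.011808
r_USD = 0.0494 + 0.011808 = 0.061208
r_USD = 6.12%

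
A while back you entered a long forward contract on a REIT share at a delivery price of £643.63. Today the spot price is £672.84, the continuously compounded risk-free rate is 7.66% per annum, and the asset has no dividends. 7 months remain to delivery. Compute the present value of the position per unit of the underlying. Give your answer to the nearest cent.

£57.34

Current fair forward for the remaining 7 months: F = S·e^(r·T), r = 0.0766
F = 672.84 · e^(0.0766 × 7/12) = 672.84 × 1.045697 = 703.5868
Value of long forward = (F − K)·e^(−rT) = (703.5868 − 643.63) · e^(−0.0766·7/12)
= 59.9568 × 0.956300 = 57.34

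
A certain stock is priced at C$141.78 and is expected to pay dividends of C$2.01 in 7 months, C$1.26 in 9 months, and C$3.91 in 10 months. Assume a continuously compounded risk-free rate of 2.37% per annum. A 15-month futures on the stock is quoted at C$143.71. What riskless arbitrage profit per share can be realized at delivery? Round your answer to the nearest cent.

C$4.93 per share

PV(dividends) I = 2.01·e^(−0.0237·7/12) + 1.26·e^(−0.0237·9/12) + 3.91·e^(−0.0237·10/12) = 7.0537
Fair futures F* = (S − I)·e^(rT) = (141.78 − 7.0537)·e^0.029625 = 134.7263 × 1.030068 = 138.7773
Market C$143.71 > fair 138.7773: forward overpriced → cash-and-carry (borrow at r, buy the stock and collect the dividends, short the forward).
Profit at T = |F_mkt − F*| = |143.71 − 138.7773| = C$4.93 per share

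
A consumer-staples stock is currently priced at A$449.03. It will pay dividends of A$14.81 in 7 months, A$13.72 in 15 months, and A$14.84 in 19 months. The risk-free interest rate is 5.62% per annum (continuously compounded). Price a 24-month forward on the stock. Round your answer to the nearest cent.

PV(dividends) I = 14.81·e^(−0.0562·7/12) + 13.72·e^(−0.0562·15/12) + 14.84·e^(−0.0562·19/12)
I = 14.3324 + 12.7892 + 13.5765 = 40.6981
F = (S − I)·e^(rT) = (449.03 − 40.6981) · e^(0.0562·24/12)
= 408.3319 · e^0.112400 = 408.3319 × 1.118960 = A$456.91

A$456.91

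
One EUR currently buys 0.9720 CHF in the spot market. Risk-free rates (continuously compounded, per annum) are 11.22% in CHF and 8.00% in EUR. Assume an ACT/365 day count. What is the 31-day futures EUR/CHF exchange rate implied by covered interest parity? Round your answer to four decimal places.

0.9747

F = S·e^((r_CHF − r_EUR)T) = 0.9720 · e^((0.1122 − 0.0800) × 31/365)
= 0.9720 · e^0.002735 = 0.9720 × 1.002739
F = 0.9747 CHF per EUR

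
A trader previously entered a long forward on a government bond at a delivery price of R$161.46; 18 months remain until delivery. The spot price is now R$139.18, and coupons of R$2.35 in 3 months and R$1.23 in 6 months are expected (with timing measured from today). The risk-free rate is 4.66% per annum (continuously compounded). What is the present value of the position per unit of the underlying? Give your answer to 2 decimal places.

-R$14.90

PV(remaining coupons) I = 2.35·e^(−0.0466·3/12) + 1.23·e^(−0.0466·6/12) = 3.5245
Current forward F = (S − I)·e^(rT) = (139.18 − 3.5245)·e^(0.0466·18/12) = 135.6555 × 1.072401 = 145.4771
Value (long) = (F − K)·e^(−rT) = (145.4771 − 161.46) × 0.932487 = -14.9038
Value = -R$14.90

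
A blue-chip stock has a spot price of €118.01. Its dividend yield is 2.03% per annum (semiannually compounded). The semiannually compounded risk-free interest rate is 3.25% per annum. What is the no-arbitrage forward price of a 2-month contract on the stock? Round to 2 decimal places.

F = S · (1+r/2)^(2T) / (1+q/2)^(2T)
= 118.01 × 1.005388 / 1.003372 = 118.01 × 1.002009
F = €118.25

€118.25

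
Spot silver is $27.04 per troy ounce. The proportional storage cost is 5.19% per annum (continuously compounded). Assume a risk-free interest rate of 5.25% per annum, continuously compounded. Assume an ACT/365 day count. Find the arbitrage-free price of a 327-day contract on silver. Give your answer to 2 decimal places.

$29.69 per troy ounce

Net carry = r + u − y = 0.0525 + 0.0519 − 0.0000 = 0.1044
F = S·e^((r+u−y)T) = 27.04 · e^(0.1044 × 327/365) = 27.04 · e^0.093531
= 27.04 × 1.098045 = $29.69 per troy ounce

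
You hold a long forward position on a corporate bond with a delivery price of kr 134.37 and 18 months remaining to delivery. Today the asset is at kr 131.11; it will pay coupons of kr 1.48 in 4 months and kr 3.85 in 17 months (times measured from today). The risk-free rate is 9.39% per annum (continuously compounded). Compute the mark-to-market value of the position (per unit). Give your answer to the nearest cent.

PV(remaining coupons) I = 1.48·e^(−0.0939·4/12) + 3.85·e^(−0.0939·17/12) = 4.8048
Current forward F = (S − I)·e^(rT) = (131.11 − 4.8048)·e^(0.0939·18/12) = 126.3052 × 1.151252 = 145.4091
Value (long) = (F − K)·e^(−rT) = (145.4091 − 134.37) × 0.868620 = 9.5888
Value = kr 9.59

kr 9.59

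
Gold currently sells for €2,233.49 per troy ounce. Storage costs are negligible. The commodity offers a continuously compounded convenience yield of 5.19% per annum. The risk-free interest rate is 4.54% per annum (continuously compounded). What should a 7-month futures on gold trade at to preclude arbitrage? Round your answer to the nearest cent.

Net carry = r + u − y = 0.0454 + 0.0000 − 0.0519 = -0.0065
F = S·e^((r+u−y)T) = 2233.49 · e^(-0.0065 × 7/12) = 2233.49 · e^-0.00379167
= 2233.49 × 0.99621551 = €2,225.04 per troy ounce

€2,225.04 per troy ounce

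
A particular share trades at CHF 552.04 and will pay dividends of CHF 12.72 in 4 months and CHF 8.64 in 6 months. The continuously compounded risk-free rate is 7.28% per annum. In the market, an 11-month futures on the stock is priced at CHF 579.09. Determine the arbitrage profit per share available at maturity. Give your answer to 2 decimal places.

PV(dividends) I = 12.72·e^(−0.0728·4/12) + 8.64·e^(−0.0728·6/12) = 20.7462
Fair futures F* = (S − I)·e^(rT) = (552.04 − 20.7462)·e^0.066733 = 531.2938 × 1.069010 = 567.9584
Market CHF 579.09 > fair 567.9584: forward overpriced → cash-and-carry (borrow at r, buy the stock and collect the dividends, short the forward).
Profit at T = |F_mkt − F*| = |579.09 − 567.9584| = CHF 11.13 per share

CHF 11.13 per share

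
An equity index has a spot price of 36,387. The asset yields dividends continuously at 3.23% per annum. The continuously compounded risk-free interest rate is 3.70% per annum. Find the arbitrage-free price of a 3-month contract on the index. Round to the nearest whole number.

F = S·e^((r − q)T) = 36387 · e^((0.0370 − 0.0323) × 3/12)
= 36387 · e^0.001175 = 36387 × 1.001176
F = 36,430

36,430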